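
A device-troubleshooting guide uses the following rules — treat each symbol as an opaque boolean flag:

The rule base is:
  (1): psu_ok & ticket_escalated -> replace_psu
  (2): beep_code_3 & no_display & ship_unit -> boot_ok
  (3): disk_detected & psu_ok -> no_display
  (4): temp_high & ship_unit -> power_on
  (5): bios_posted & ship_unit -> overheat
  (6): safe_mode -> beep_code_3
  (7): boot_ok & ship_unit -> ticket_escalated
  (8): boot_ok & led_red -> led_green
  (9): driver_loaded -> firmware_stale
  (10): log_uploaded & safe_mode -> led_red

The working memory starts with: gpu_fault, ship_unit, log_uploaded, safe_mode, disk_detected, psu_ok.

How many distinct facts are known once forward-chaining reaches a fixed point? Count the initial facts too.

[1] (3) [disk_detected & psu_ok -> no_display]; (6) [safe_mode -> beep_code_3]; (10) [log_uploaded & safe_mode -> led_red]. ⇒ new: no_display, beep_code_3, led_red.
[2] (2) [beep_code_3 & no_display & ship_unit -> boot_ok]. ⇒ new: boot_ok.
[3] (7) [boot_ok & ship_unit -> ticket_escalated]; (8) [boot_ok & led_red -> led_green]. ⇒ new: ticket_escalated, led_green.
[4] (1) [psu_ok & ticket_escalated -> replace_psu]. ⇒ new: replace_psu.
Closure: {beep_code_3, boot_ok, disk_detected, gpu_fault, led_green, led_red, log_uploaded, no_display, psu_ok, replace_psu, safe_mode, ship_unit, ticket_escalated} — 13 facts.

13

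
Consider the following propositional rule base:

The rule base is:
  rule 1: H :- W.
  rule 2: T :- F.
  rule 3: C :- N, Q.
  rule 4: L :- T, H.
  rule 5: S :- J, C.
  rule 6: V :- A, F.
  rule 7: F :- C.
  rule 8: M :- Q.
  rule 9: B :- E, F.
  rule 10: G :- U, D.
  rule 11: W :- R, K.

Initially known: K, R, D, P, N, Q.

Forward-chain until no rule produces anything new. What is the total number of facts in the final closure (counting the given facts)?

Round 1 — rule 3, rule 8, rule 11, derive C, M, W.
Round 2 — rule 1, rule 7, derive H, F.
Round 3 — rule 2, derive T.
Round 4 — rule 4, derive L.
Closure: {C, D, F, H, K, L, M, N, P, Q, R, T, W} — 13 facts.

13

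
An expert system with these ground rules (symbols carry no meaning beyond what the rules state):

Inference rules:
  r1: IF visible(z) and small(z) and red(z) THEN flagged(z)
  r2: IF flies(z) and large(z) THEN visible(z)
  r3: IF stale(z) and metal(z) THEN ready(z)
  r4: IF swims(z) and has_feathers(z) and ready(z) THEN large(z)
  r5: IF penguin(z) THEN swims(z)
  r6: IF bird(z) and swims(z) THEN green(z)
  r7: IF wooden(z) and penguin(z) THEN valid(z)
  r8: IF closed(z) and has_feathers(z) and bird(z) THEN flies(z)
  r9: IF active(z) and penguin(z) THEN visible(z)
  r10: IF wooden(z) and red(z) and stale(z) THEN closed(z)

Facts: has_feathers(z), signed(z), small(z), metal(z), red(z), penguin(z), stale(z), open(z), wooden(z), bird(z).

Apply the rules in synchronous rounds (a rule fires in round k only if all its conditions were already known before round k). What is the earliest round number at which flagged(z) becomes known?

4

Round 1 fires r3, r5, r7, r10, giving ready(z), swims(z), valid(z), closed(z).
Round 2 fires r4, r6, r8, giving large(z), green(z), flies(z).
Round 3 fires r2, giving visible(z).
Round 4 fires r1, giving flagged(z).
flagged(z) first appears in round 4.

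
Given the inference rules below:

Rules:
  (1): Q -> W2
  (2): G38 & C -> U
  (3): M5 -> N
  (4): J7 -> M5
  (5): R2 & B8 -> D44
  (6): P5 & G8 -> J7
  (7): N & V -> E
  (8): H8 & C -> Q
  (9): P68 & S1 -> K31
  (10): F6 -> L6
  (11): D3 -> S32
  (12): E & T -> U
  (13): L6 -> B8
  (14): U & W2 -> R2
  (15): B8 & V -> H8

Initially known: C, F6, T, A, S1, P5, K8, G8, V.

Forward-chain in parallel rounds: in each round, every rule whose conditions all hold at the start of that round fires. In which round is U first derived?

5

Round 1: (6) [P5 & G8 -> J7]; (10) [F6 -> L6]. Adds J7, L6.
Round 2: (4) [J7 -> M5]; (13) [L6 -> B8]. Adds M5, B8.
Round 3: (3) [M5 -> N]; (15) [B8 & V -> H8]. Adds N, H8.
Round 4: (7) [N & V -> E]; (8) [H8 & C -> Q]. Adds E, Q.
Round 5: (1) [Q -> W2]; (12) [E & T -> U]. Adds W2, U.
U first appears in round 5.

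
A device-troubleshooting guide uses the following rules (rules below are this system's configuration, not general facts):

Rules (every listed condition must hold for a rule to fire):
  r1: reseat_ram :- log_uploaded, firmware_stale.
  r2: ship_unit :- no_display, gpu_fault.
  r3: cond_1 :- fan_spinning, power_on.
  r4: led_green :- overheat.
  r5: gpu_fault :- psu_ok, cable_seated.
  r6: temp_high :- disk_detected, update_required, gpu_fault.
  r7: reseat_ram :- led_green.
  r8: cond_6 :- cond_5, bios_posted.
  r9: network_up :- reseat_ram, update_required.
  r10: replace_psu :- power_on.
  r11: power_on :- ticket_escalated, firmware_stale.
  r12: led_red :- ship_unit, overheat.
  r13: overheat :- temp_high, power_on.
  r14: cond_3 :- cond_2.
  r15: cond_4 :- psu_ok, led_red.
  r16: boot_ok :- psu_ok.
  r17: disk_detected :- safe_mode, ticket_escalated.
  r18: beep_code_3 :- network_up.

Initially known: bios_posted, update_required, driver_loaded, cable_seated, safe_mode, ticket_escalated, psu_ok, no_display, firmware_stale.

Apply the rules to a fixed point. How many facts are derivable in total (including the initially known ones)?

23

[1] r5 [gpu_fault :- psu_ok, cable_seated.]; r11 [power_on :- ticket_escalated, firmware_stale.]; r16 [boot_ok :- psu_ok.]; r17 [disk_detected :- safe_mode, ticket_escalated.]. ⇒ new: gpu_fault, power_on, boot_ok, disk_detected.
[2] r2 [ship_unit :- no_display, gpu_fault.]; r6 [temp_high :- disk_detected, update_required, gpu_fault.]; r10 [replace_psu :- power_on.]. ⇒ new: ship_unit, temp_high, replace_psu.
[3] r13 [overheat :- temp_high, power_on.]. ⇒ new: overheat.
[4] r4 [led_green :- overheat.]; r12 [led_red :- ship_unit, overheat.]. ⇒ new: led_green, led_red.
[5] r7 [reseat_ram :- led_green.]; r15 [cond_4 :- psu_ok, led_red.]. ⇒ new: reseat_ram, cond_4.
[6] r9 [network_up :- reseat_ram, update_required.]. ⇒ new: network_up.
[7] r18 [beep_code_3 :- network_up.]. ⇒ new: beep_code_3.
Closure: {beep_code_3, bios_posted, boot_ok, cable_seated, cond_4, disk_detected, driver_loaded, firmware_stale, gpu_fault, led_green, led_red, network_up, no_display, overheat, power_on, psu_ok, replace_psu, reseat_ram, safe_mode, ship_unit, temp_high, ticket_escalated, update_required} — 23 facts.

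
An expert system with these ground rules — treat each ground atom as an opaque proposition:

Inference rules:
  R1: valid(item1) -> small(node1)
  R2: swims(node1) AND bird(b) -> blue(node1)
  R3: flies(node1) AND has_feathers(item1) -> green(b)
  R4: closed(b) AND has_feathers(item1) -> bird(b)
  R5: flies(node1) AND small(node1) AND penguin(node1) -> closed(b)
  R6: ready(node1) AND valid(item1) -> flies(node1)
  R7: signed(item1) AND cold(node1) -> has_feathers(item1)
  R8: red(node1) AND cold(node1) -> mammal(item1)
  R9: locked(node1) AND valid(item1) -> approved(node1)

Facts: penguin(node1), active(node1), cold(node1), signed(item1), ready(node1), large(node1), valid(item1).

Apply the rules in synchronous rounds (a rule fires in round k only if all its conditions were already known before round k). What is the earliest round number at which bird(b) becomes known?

Round 1: R1 [valid(item1) -> small(node1)]; R6 [ready(node1) AND valid(item1) -> flies(node1)]; R7 [signed(item1) AND cold(node1) -> has_feathers(item1)]. Adds small(node1), flies(node1), has_feathers(item1).
Round 2: R3 [flies(node1) AND has_feathers(item1) -> green(b)]; R5 [flies(node1) AND small(node1) AND penguin(node1) -> closed(b)]. Adds green(b), closed(b).
Round 3: R4 [closed(b) AND has_feathers(item1) -> bird(b)]. Adds bird(b).
bird(b) first appears in round 3.

3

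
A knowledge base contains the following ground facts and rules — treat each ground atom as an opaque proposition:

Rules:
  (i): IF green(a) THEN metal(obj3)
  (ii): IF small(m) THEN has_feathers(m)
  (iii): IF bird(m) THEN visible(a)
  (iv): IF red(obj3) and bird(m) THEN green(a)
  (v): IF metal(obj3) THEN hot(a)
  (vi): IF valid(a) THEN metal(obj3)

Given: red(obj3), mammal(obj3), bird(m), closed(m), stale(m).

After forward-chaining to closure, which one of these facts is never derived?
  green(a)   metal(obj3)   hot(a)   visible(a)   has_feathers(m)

has_feathers(m)

Round 1 fires (iii), (iv), giving visible(a), green(a).
Round 2 fires (i), giving metal(obj3).
Round 3 fires (v), giving hot(a).
Derived: visible(a) (round 1), hot(a) (round 3), green(a) (round 1), metal(obj3) (round 2). has_feathers(m) never appears in any round.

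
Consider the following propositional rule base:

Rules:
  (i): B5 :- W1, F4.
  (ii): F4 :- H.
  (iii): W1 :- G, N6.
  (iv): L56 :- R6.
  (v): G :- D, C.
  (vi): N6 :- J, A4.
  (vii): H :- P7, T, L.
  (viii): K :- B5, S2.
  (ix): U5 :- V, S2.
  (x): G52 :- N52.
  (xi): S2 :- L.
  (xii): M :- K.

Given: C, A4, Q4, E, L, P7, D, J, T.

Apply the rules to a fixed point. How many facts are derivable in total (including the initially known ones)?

[1] (v) [G :- D, C.]; (vi) [N6 :- J, A4.]; (vii) [H :- P7, T, L.]; (xi) [S2 :- L.]. ⇒ new: G, N6, H, S2.
[2] (ii) [F4 :- H.]; (iii) [W1 :- G, N6.]. ⇒ new: F4, W1.
[3] (i) [B5 :- W1, F4.]. ⇒ new: B5.
[4] (viii) [K :- B5, S2.]. ⇒ new: K.
[5] (xii) [M :- K.]. ⇒ new: M.
Closure: {A4, B5, C, D, E, F4, G, H, J, K, L, M, N6, P7, Q4, S2, T, W1} — 18 facts.

18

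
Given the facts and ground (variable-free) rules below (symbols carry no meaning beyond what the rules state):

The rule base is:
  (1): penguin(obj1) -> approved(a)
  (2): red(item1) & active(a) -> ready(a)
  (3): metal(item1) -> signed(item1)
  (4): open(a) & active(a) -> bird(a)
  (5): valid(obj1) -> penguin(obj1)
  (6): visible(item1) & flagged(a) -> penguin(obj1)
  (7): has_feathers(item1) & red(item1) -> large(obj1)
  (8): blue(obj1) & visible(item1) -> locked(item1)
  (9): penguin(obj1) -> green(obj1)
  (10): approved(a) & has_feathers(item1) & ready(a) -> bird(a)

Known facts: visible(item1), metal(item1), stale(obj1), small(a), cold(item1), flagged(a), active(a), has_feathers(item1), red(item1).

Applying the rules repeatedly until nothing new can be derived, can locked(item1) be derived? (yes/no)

Round 1 fires (2), (3), (6), (7), giving ready(a), signed(item1), penguin(obj1), large(obj1).
Round 2 fires (1), (9), giving approved(a), green(obj1).
Round 3 fires (10), giving bird(a).
Fixed point reached. locked(item1) is concluded only by (8); (8) needs blue(obj1) (never derived).

no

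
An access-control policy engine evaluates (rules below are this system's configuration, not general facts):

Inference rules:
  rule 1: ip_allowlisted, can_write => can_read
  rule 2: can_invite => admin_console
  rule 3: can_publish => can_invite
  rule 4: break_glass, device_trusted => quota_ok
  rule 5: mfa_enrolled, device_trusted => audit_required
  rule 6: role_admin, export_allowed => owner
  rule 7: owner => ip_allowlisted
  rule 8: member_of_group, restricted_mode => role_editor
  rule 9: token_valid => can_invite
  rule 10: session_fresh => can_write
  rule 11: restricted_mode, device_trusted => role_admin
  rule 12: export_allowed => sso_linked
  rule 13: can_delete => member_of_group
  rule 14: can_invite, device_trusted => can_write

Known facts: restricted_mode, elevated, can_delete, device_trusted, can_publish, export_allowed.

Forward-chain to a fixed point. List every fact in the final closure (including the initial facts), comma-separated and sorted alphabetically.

Round 1: rule 3 [can_publish => can_invite]; rule 11 [restricted_mode, device_trusted => role_admin]; rule 12 [export_allowed => sso_linked]; rule 13 [can_delete => member_of_group]. New: can_invite, role_admin, sso_linked, member_of_group.
Round 2: rule 2 [can_invite => admin_console]; rule 6 [role_admin, export_allowed => owner]; rule 8 [member_of_group, restricted_mode => role_editor]; rule 14 [can_invite, device_trusted => can_write]. New: admin_console, owner, role_editor, can_write.
Round 3: rule 7 [owner => ip_allowlisted]. New: ip_allowlisted.
Round 4: rule 1 [ip_allowlisted, can_write => can_read]. New: can_read.

admin_console, can_delete, can_invite, can_publish, can_read, can_write, device_trusted, elevated, export_allowed, ip_allowlisted, member_of_group, owner, restricted_mode, role_admin, role_editor, sso_linked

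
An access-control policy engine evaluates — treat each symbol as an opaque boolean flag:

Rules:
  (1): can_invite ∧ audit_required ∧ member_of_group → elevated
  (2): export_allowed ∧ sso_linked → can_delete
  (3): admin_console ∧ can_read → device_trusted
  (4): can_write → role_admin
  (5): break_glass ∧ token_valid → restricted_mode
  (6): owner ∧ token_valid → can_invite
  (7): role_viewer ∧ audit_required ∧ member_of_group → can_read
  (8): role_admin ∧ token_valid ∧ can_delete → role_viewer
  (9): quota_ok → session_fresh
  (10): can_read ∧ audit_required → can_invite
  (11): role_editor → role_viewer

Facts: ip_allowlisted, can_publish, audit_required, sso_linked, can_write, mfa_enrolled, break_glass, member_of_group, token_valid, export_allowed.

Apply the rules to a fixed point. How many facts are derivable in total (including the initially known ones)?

Round 1: (2) [export_allowed ∧ sso_linked → can_delete]; (4) [can_write → role_admin]; (5) [break_glass ∧ token_valid → restricted_mode]. New: can_delete, role_admin, restricted_mode.
Round 2: (8) [role_admin ∧ token_valid ∧ can_delete → role_viewer]. New: role_viewer.
Round 3: (7) [role_viewer ∧ audit_required ∧ member_of_group → can_read]. New: can_read.
Round 4: (10) [can_read ∧ audit_required → can_invite]. New: can_invite.
Round 5: (1) [can_invite ∧ audit_required ∧ member_of_group → elevated]. New: elevated.
Closure: {audit_required, break_glass, can_delete, can_invite, can_publish, can_read, can_write, elevated, export_allowed, ip_allowlisted, member_of_group, mfa_enrolled, restricted_mode, role_admin, role_viewer, sso_linked, token_valid} — 17 facts.

17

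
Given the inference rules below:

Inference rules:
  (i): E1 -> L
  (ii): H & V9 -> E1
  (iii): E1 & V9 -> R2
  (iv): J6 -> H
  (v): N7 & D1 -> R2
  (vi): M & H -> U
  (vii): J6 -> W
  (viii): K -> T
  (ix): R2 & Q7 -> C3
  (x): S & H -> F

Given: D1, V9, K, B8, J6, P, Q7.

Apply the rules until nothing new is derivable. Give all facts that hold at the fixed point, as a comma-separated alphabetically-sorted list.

Round 1: (iv) [J6 -> H]; (vii) [J6 -> W]; (viii) [K -> T]. New: H, W, T.
Round 2: (ii) [H & V9 -> E1]. New: E1.
Round 3: (i) [E1 -> L]; (iii) [E1 & V9 -> R2]. New: L, R2.
Round 4: (ix) [R2 & Q7 -> C3]. New: C3.

B8, C3, D1, E1, H, J6, K, L, P, Q7, R2, T, V9, W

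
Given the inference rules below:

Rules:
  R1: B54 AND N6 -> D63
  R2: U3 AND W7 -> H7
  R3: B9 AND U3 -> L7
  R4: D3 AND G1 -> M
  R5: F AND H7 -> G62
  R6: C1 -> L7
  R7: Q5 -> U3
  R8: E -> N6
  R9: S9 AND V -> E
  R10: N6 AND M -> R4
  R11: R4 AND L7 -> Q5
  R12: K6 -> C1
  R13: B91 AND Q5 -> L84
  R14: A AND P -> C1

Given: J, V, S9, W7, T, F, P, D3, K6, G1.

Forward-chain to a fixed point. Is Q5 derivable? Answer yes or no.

Round 1: R4 [D3 AND G1 -> M]; R9 [S9 AND V -> E]; R12 [K6 -> C1]. New: M, E, C1.
Round 2: R6 [C1 -> L7]; R8 [E -> N6]. New: L7, N6.
Round 3: R10 [N6 AND M -> R4]. New: R4.
Round 4: R11 [R4 AND L7 -> Q5]. New: Q5.
Round 5: R7 [Q5 -> U3]. New: U3.
Round 6: R2 [U3 AND W7 -> H7]. New: H7.
Round 7: R5 [F AND H7 -> G62]. New: G62.
Q5 appears in round 4, so it is derivable.

yes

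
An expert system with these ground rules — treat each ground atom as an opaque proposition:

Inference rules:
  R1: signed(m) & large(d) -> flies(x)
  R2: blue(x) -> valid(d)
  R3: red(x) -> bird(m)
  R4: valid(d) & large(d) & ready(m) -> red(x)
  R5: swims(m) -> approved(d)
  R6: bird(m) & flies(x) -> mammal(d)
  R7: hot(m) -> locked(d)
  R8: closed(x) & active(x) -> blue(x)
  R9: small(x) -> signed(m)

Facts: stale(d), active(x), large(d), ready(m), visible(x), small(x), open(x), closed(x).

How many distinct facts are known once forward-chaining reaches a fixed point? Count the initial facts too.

Round 1: R8 [closed(x) & active(x) -> blue(x)]; R9 [small(x) -> signed(m)]. Adds blue(x), signed(m).
Round 2: R1 [signed(m) & large(d) -> flies(x)]; R2 [blue(x) -> valid(d)]. Adds flies(x), valid(d).
Round 3: R4 [valid(d) & large(d) & ready(m) -> red(x)]. Adds red(x).
Round 4: R3 [red(x) -> bird(m)]. Adds bird(m).
Round 5: R6 [bird(m) & flies(x) -> mammal(d)]. Adds mammal(d).
Closure: {active(x), bird(m), blue(x), closed(x), flies(x), large(d), mammal(d), open(x), ready(m), red(x), signed(m), small(x), stale(d), valid(d), visible(x)} — 15 facts.

15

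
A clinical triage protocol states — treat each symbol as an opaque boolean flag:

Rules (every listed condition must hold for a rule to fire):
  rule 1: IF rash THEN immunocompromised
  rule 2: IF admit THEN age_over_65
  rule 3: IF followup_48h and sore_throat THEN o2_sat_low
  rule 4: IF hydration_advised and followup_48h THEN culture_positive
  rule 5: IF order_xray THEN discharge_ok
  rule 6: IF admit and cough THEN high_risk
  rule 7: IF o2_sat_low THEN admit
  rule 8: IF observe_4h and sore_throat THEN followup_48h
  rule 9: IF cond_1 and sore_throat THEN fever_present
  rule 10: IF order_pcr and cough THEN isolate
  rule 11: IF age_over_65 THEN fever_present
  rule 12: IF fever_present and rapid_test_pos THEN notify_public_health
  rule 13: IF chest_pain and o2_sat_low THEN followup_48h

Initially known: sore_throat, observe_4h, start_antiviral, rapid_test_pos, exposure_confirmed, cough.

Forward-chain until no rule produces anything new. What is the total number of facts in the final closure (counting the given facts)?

13

Round 1: rule 8 [IF observe_4h and sore_throat THEN followup_48h]. Adds followup_48h.
Round 2: rule 3 [IF followup_48h and sore_throat THEN o2_sat_low]. Adds o2_sat_low.
Round 3: rule 7 [IF o2_sat_low THEN admit]. Adds admit.
Round 4: rule 2 [IF admit THEN age_over_65]; rule 6 [IF admit and cough THEN high_risk]. Adds age_over_65, high_risk.
Round 5: rule 11 [IF age_over_65 THEN fever_present]. Adds fever_present.
Round 6: rule 12 [IF fever_present and rapid_test_pos THEN notify_public_health]. Adds notify_public_health.
Closure: {admit, age_over_65, cough, exposure_confirmed, fever_present, followup_48h, high_risk, notify_public_health, o2_sat_low, observe_4h, rapid_test_pos, sore_throat, start_antiviral} — 13 facts.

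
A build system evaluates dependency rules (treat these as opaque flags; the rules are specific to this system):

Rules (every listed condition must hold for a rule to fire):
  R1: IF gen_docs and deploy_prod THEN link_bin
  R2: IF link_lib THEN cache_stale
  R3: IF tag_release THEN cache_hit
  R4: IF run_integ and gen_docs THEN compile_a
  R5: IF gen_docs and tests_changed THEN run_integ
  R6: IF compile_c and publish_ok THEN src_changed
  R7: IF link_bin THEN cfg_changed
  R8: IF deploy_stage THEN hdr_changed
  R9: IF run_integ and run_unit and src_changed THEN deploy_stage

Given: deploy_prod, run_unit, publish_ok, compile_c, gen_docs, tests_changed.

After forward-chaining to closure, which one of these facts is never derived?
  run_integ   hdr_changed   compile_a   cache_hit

cache_hit

Round 1: R1 [IF gen_docs and deploy_prod THEN link_bin]; R5 [IF gen_docs and tests_changed THEN run_integ]; R6 [IF compile_c and publish_ok THEN src_changed]. Adds link_bin, run_integ, src_changed.
Round 2: R4 [IF run_integ and gen_docs THEN compile_a]; R7 [IF link_bin THEN cfg_changed]; R9 [IF run_integ and run_unit and src_changed THEN deploy_stage]. Adds compile_a, cfg_changed, deploy_stage.
Round 3: R8 [IF deploy_stage THEN hdr_changed]. Adds hdr_changed.
Derived: hdr_changed (round 3), compile_a (round 2), run_integ (round 1). cache_hit never appears in any round.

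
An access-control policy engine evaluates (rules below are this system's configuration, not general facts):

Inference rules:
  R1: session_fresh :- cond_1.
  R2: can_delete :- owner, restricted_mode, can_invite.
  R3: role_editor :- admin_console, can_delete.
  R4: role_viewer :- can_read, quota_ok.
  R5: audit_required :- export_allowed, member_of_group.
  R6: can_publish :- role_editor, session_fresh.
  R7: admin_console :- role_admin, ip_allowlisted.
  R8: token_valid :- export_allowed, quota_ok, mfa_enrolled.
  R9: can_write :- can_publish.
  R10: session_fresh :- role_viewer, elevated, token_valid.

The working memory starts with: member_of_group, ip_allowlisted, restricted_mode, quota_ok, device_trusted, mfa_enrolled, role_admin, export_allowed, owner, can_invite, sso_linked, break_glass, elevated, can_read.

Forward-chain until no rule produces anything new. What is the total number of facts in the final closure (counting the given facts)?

Round 1: R2 [can_delete :- owner, restricted_mode, can_invite.]; R4 [role_viewer :- can_read, quota_ok.]; R5 [audit_required :- export_allowed, member_of_group.]; R7 [admin_console :- role_admin, ip_allowlisted.]; R8 [token_valid :- export_allowed, quota_ok, mfa_enrolled.]. Adds can_delete, role_viewer, audit_required, admin_console, token_valid.
Round 2: R3 [role_editor :- admin_console, can_delete.]; R10 [session_fresh :- role_viewer, elevated, token_valid.]. Adds role_editor, session_fresh.
Round 3: R6 [can_publish :- role_editor, session_fresh.]. Adds can_publish.
Round 4: R9 [can_write :- can_publish.]. Adds can_write.
Closure: {admin_console, audit_required, break_glass, can_delete, can_invite, can_publish, can_read, can_write, device_trusted, elevated, export_allowed, ip_allowlisted, member_of_group, mfa_enrolled, owner, quota_ok, restricted_mode, role_admin, role_editor, role_viewer, session_fresh, sso_linked, token_valid} — 23 facts.

23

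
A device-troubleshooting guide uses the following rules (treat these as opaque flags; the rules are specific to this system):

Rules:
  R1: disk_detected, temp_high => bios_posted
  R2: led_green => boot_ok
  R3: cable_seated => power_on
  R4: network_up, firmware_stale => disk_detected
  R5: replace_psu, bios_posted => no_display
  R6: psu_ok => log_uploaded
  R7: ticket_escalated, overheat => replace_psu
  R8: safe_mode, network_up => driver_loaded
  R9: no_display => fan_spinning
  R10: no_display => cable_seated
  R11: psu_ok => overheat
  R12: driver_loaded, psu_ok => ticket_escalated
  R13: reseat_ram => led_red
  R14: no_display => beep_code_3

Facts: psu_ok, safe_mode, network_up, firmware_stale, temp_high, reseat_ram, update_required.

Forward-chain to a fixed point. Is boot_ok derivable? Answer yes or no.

Round 1: R4 [network_up, firmware_stale => disk_detected]; R6 [psu_ok => log_uploaded]; R8 [safe_mode, network_up => driver_loaded]; R11 [psu_ok => overheat]; R13 [reseat_ram => led_red]. New: disk_detected, log_uploaded, driver_loaded, overheat, led_red.
Round 2: R1 [disk_detected, temp_high => bios_posted]; R12 [driver_loaded, psu_ok => ticket_escalated]. New: bios_posted, ticket_escalated.
Round 3: R7 [ticket_escalated, overheat => replace_psu]. New: replace_psu.
Round 4: R5 [replace_psu, bios_posted => no_display]. New: no_display.
Round 5: R9 [no_display => fan_spinning]; R10 [no_display => cable_seated]; R14 [no_display => beep_code_3]. New: fan_spinning, cable_seated, beep_code_3.
Round 6: R3 [cable_seated => power_on]. New: power_on.
Fixed point reached. boot_ok is concluded only by R2; R2 needs led_green (never derived).

no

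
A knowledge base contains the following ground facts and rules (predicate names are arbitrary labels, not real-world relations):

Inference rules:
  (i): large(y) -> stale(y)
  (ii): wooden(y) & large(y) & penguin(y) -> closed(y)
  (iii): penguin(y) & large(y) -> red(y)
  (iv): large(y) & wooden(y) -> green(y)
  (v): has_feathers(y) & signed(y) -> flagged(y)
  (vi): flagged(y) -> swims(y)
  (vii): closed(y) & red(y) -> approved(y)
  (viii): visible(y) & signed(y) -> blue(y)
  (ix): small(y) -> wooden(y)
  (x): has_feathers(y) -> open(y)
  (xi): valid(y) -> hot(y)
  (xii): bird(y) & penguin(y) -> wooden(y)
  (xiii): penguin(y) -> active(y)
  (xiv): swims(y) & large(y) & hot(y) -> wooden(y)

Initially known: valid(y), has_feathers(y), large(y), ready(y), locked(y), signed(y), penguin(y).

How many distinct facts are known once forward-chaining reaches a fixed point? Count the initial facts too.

18

Round 1: (i) [large(y) -> stale(y)]; (iii) [penguin(y) & large(y) -> red(y)]; (v) [has_feathers(y) & signed(y) -> flagged(y)]; (x) [has_feathers(y) -> open(y)]; (xi) [valid(y) -> hot(y)]; (xiii) [penguin(y) -> active(y)]. New: stale(y), red(y), flagged(y), open(y), hot(y), active(y).
Round 2: (vi) [flagged(y) -> swims(y)]. New: swims(y).
Round 3: (xiv) [swims(y) & large(y) & hot(y) -> wooden(y)]. New: wooden(y).
Round 4: (ii) [wooden(y) & large(y) & penguin(y) -> closed(y)]; (iv) [large(y) & wooden(y) -> green(y)]. New: closed(y), green(y).
Round 5: (vii) [closed(y) & red(y) -> approved(y)]. New: approved(y).
Closure: {active(y), approved(y), closed(y), flagged(y), green(y), has_feathers(y), hot(y), large(y), locked(y), open(y), penguin(y), ready(y), red(y), signed(y), stale(y), swims(y), valid(y), wooden(y)} — 18 facts.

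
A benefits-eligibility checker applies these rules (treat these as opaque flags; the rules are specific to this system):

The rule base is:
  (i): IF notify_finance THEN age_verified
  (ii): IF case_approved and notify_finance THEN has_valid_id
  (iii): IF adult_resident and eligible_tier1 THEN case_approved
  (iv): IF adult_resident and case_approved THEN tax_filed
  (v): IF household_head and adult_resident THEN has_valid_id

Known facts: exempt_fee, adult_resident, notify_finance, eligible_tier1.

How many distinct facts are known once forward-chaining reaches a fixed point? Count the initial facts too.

8

Round 1: (i) [IF notify_finance THEN age_verified]; (iii) [IF adult_resident and eligible_tier1 THEN case_approved]. Adds age_verified, case_approved.
Round 2: (ii) [IF case_approved and notify_finance THEN has_valid_id]; (iv) [IF adult_resident and case_approved THEN tax_filed]. Adds has_valid_id, tax_filed.
Closure: {adult_resident, age_verified, case_approved, eligible_tier1, exempt_fee, has_valid_id, notify_finance, tax_filed} — 8 facts.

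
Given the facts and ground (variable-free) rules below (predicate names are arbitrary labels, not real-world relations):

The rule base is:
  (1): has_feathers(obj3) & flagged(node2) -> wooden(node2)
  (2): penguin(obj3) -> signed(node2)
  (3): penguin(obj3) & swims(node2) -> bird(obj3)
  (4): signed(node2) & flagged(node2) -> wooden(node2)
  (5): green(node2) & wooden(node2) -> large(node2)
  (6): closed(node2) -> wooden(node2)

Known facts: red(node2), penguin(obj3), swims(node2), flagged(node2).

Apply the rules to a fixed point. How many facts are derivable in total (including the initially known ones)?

Round 1 fires (2), (3), giving signed(node2), bird(obj3).
Round 2 fires (4), giving wooden(node2).
Closure: {bird(obj3), flagged(node2), penguin(obj3), red(node2), signed(node2), swims(node2), wooden(node2)} — 7 facts.

7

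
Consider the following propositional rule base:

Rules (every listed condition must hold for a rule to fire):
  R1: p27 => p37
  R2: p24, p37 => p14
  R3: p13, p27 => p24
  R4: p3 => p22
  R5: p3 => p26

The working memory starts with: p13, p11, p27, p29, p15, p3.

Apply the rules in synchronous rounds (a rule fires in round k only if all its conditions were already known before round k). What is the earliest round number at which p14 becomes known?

[1] R1 [p27 => p37]; R3 [p13, p27 => p24]; R4 [p3 => p22]; R5 [p3 => p26]. ⇒ new: p37, p24, p22, p26.
[2] R2 [p24, p37 => p14]. ⇒ new: p14.
p14 first appears in round 2.

2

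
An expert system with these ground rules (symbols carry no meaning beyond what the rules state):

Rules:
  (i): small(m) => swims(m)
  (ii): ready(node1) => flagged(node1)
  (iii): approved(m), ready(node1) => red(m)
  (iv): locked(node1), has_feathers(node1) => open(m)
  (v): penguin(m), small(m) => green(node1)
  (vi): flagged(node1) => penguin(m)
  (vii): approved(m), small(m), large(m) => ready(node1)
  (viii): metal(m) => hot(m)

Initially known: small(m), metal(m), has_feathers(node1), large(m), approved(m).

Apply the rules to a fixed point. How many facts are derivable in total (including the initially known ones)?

12

Round 1: (i) [small(m) => swims(m)]; (vii) [approved(m), small(m), large(m) => ready(node1)]; (viii) [metal(m) => hot(m)]. New: swims(m), ready(node1), hot(m).
Round 2: (ii) [ready(node1) => flagged(node1)]; (iii) [approved(m), ready(node1) => red(m)]. New: flagged(node1), red(m).
Round 3: (vi) [flagged(node1) => penguin(m)]. New: penguin(m).
Round 4: (v) [penguin(m), small(m) => green(node1)]. New: green(node1).
Closure: {approved(m), flagged(node1), green(node1), has_feathers(node1), hot(m), large(m), metal(m), penguin(m), ready(node1), red(m), small(m), swims(m)} — 12 facts.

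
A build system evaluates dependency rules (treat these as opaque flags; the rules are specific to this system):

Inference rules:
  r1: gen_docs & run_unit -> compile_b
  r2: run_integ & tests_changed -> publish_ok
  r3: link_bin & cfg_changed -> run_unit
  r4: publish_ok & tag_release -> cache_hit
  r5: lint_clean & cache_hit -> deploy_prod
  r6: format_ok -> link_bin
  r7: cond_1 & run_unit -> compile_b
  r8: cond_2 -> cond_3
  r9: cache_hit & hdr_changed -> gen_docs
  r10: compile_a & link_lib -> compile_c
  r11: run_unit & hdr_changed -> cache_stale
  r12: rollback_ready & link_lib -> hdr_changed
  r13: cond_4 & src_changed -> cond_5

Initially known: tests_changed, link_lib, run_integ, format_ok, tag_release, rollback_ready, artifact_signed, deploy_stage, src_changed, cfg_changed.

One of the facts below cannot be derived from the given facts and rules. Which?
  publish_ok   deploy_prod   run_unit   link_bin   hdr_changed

Round 1 — r2, r6, r12, derive publish_ok, link_bin, hdr_changed.
Round 2 — r3, r4, derive run_unit, cache_hit.
Round 3 — r9, r11, derive gen_docs, cache_stale.
Round 4 — r1, derive compile_b.
Derived: run_unit (round 2), hdr_changed (round 1), link_bin (round 1), publish_ok (round 1). deploy_prod never appears in any round.

deploy_prod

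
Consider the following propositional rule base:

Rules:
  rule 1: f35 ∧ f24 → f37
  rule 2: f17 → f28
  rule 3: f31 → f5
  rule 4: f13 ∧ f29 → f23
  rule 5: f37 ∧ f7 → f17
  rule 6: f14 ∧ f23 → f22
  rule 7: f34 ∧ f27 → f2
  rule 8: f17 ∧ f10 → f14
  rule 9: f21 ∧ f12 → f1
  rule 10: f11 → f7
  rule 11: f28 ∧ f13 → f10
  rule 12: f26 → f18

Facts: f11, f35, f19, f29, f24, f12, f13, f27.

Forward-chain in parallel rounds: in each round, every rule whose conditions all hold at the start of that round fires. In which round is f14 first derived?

5

[1] rule 1 [f35 ∧ f24 → f37]; rule 4 [f13 ∧ f29 → f23]; rule 10 [f11 → f7]. ⇒ new: f37, f23, f7.
[2] rule 5 [f37 ∧ f7 → f17]. ⇒ new: f17.
[3] rule 2 [f17 → f28]. ⇒ new: f28.
[4] rule 11 [f28 ∧ f13 → f10]. ⇒ new: f10.
[5] rule 8 [f17 ∧ f10 → f14]. ⇒ new: f14.
f14 first appears in round 5.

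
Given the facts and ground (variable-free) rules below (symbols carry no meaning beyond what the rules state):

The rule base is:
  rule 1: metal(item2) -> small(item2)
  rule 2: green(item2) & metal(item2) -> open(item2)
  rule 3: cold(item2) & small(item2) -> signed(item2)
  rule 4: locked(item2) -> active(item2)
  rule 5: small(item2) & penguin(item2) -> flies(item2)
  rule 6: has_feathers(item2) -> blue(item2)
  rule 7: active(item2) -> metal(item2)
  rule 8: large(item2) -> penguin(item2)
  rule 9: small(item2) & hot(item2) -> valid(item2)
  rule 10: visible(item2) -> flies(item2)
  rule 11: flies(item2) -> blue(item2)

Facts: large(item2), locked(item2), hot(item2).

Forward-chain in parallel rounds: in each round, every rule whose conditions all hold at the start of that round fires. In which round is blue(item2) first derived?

Round 1 fires rule 4, rule 8, giving active(item2), penguin(item2).
Round 2 fires rule 7, giving metal(item2).
Round 3 fires rule 1, giving small(item2).
Round 4 fires rule 5, rule 9, giving flies(item2), valid(item2).
Round 5 fires rule 11, giving blue(item2).
blue(item2) first appears in round 5.

5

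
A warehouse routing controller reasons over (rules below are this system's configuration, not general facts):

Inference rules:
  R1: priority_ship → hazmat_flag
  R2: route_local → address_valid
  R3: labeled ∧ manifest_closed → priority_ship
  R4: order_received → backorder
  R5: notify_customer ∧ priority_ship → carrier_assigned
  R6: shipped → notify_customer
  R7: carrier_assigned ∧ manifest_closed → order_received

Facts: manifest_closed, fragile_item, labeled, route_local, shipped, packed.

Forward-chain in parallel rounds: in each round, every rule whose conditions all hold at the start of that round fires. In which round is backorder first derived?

4

Round 1: R2 [route_local → address_valid]; R3 [labeled ∧ manifest_closed → priority_ship]; R6 [shipped → notify_customer]. New: address_valid, priority_ship, notify_customer.
Round 2: R1 [priority_ship → hazmat_flag]; R5 [notify_customer ∧ priority_ship → carrier_assigned]. New: hazmat_flag, carrier_assigned.
Round 3: R7 [carrier_assigned ∧ manifest_closed → order_received]. New: order_received.
Round 4: R4 [order_received → backorder]. New: backorder.
backorder first appears in round 4.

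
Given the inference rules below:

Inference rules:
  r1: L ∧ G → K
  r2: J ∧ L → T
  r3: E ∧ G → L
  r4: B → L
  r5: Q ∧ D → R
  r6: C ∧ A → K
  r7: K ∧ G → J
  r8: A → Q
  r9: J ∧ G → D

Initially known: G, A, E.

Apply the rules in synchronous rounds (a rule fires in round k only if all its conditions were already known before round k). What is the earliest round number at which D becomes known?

4

Round 1 — r3, r8, derive L, Q.
Round 2 — r1, derive K.
Round 3 — r7, derive J.
Round 4 — r2, r9, derive T, D.
D first appears in round 4.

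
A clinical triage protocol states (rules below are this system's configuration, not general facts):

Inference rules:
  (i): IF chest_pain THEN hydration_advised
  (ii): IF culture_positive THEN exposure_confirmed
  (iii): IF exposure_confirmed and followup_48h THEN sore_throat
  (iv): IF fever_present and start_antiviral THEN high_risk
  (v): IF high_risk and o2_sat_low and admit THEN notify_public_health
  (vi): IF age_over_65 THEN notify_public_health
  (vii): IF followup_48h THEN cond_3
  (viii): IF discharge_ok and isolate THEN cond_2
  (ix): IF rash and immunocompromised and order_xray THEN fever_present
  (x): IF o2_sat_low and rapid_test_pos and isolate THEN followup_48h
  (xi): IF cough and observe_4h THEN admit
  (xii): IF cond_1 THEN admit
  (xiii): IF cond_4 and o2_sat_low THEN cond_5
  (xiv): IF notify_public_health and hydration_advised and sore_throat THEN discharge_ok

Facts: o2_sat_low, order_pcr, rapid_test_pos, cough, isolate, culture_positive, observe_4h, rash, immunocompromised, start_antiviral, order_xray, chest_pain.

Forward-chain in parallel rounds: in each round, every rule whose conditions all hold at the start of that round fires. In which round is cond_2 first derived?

Round 1: (i) [IF chest_pain THEN hydration_advised]; (ii) [IF culture_positive THEN exposure_confirmed]; (ix) [IF rash and immunocompromised and order_xray THEN fever_present]; (x) [IF o2_sat_low and rapid_test_pos and isolate THEN followup_48h]; (xi) [IF cough and observe_4h THEN admit]. New: hydration_advised, exposure_confirmed, fever_present, followup_48h, admit.
Round 2: (iii) [IF exposure_confirmed and followup_48h THEN sore_throat]; (iv) [IF fever_present and start_antiviral THEN high_risk]; (vii) [IF followup_48h THEN cond_3]. New: sore_throat, high_risk, cond_3.
Round 3: (v) [IF high_risk and o2_sat_low and admit THEN notify_public_health]. New: notify_public_health.
Round 4: (xiv) [IF notify_public_health and hydration_advised and sore_throat THEN discharge_ok]. New: discharge_ok.
Round 5: (viii) [IF discharge_ok and isolate THEN cond_2]. New: cond_2.
cond_2 first appears in round 5.

5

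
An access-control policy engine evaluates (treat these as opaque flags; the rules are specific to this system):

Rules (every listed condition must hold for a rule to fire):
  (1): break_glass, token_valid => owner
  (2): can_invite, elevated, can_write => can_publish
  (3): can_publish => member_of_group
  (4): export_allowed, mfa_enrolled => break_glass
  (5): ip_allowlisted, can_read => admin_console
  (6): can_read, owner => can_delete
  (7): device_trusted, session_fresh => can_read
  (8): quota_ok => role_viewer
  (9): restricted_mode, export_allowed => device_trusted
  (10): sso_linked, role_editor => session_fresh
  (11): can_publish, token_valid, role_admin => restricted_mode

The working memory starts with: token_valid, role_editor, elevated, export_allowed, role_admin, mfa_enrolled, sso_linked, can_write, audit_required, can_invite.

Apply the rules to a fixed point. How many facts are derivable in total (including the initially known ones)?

[1] (2) [can_invite, elevated, can_write => can_publish]; (4) [export_allowed, mfa_enrolled => break_glass]; (10) [sso_linked, role_editor => session_fresh]. ⇒ new: can_publish, break_glass, session_fresh.
[2] (1) [break_glass, token_valid => owner]; (3) [can_publish => member_of_group]; (11) [can_publish, token_valid, role_admin => restricted_mode]. ⇒ new: owner, member_of_group, restricted_mode.
[3] (9) [restricted_mode, export_allowed => device_trusted]. ⇒ new: device_trusted.
[4] (7) [device_trusted, session_fresh => can_read]. ⇒ new: can_read.
[5] (6) [can_read, owner => can_delete]. ⇒ new: can_delete.
Closure: {audit_required, break_glass, can_delete, can_invite, can_publish, can_read, can_write, device_trusted, elevated, export_allowed, member_of_group, mfa_enrolled, owner, restricted_mode, role_admin, role_editor, session_fresh, sso_linked, token_valid} — 19 facts.

19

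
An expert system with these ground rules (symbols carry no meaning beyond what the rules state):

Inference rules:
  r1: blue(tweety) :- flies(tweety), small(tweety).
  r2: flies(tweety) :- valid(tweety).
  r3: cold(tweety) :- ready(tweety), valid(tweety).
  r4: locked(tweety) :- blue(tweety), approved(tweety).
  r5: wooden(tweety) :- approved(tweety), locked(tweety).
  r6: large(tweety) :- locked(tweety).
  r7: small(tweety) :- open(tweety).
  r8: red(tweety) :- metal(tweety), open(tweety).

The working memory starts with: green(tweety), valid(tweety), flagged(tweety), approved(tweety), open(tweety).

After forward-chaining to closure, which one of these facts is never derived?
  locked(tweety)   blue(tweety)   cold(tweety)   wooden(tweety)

Round 1: r2 [flies(tweety) :- valid(tweety).]; r7 [small(tweety) :- open(tweety).]. Adds flies(tweety), small(tweety).
Round 2: r1 [blue(tweety) :- flies(tweety), small(tweety).]. Adds blue(tweety).
Round 3: r4 [locked(tweety) :- blue(tweety), approved(tweety).]. Adds locked(tweety).
Round 4: r5 [wooden(tweety) :- approved(tweety), locked(tweety).]; r6 [large(tweety) :- locked(tweety).]. Adds wooden(tweety), large(tweety).
Derived: locked(tweety) (round 3), blue(tweety) (round 2), wooden(tweety) (round 4). cold(tweety) never appears in any round.

cold(tweety)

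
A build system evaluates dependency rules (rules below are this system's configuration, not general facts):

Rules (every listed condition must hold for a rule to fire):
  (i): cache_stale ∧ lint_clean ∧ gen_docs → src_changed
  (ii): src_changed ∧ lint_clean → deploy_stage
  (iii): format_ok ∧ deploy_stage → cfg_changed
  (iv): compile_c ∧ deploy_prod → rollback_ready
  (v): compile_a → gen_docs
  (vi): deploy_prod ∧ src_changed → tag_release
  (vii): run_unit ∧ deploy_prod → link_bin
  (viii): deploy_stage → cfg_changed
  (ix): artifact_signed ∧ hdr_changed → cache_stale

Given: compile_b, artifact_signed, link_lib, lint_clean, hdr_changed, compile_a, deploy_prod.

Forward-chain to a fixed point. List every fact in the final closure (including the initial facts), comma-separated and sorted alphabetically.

[1] (v) [compile_a → gen_docs]; (ix) [artifact_signed ∧ hdr_changed → cache_stale]. ⇒ new: gen_docs, cache_stale.
[2] (i) [cache_stale ∧ lint_clean ∧ gen_docs → src_changed]. ⇒ new: src_changed.
[3] (ii) [src_changed ∧ lint_clean → deploy_stage]; (vi) [deploy_prod ∧ src_changed → tag_release]. ⇒ new: deploy_stage, tag_release.
[4] (viii) [deploy_stage → cfg_changed]. ⇒ new: cfg_changed.

artifact_signed, cache_stale, cfg_changed, compile_a, compile_b, deploy_prod, deploy_stage, gen_docs, hdr_changed, link_lib, lint_clean, src_changed, tag_release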